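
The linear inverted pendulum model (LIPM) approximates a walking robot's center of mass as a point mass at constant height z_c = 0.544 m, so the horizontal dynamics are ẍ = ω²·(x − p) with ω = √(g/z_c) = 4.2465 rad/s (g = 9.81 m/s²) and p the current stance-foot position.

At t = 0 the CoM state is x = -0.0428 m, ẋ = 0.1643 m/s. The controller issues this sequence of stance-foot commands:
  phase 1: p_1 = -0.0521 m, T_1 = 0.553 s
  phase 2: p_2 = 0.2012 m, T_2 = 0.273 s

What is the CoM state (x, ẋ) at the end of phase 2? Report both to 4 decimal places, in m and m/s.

phase 1: p=-0.0521, T=0.553, ωT=2.348315, cosh=5.281721, sinh=5.186191; start (x,ẋ)=(-0.042800, 0.164300) → end (x,ẋ)=(0.197677, 1.072602)
phase 2: p=0.2012, T=0.273, ωT=1.159295, cosh=1.750695, sinh=1.436988; start (x,ẋ)=(0.197677, 1.072602) → end (x,ẋ)=(0.557994, 1.856303)

x = 0.5580, ẋ = 1.8563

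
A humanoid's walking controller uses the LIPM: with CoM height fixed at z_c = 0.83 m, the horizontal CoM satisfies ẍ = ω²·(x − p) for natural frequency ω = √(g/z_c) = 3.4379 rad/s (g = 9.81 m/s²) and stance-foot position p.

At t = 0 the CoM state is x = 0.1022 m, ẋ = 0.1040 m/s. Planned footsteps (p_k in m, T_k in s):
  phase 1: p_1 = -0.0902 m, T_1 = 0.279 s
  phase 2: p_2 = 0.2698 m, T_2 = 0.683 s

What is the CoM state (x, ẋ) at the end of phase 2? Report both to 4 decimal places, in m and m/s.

x = 1.4121, ẋ = 4.0250

phase 1: p=-0.0902, T=0.279, ωT=0.959174, cosh=1.496375, sinh=1.113166; start (x,ẋ)=(0.102200, 0.104000) → end (x,ẋ)=(0.231377, 0.891929)
phase 2: p=0.2698, T=0.683, ωT=2.348086, cosh=5.280534, sinh=5.184982; start (x,ẋ)=(0.231377, 0.891929) → end (x,ẋ)=(1.412097, 4.024950)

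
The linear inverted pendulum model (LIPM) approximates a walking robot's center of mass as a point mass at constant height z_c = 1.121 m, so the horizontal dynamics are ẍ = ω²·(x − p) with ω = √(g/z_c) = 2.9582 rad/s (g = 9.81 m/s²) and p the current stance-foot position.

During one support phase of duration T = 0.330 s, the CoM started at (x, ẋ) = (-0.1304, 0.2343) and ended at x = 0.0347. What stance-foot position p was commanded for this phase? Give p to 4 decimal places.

p = -0.2757

ωT = 2.9582·0.330 = 0.976206; cosh(ωT) = 1.515552, sinh(ωT) = 1.138814
x(T) = p + (x₀−p)·cosh(ωT) + (ẋ₀/ω)·sinh(ωT) ⇒ p·(1 − cosh) = x(T) − x₀·cosh − (ẋ₀/ω)·sinh
numerator   = 0.0347 − (-0.1304)·1.515552 − (0.2343/2.9582)·1.138814 = 0.142130
denominator = 1 − 1.515552 = -0.515552
p = 0.142130 / -0.515552 = -0.2757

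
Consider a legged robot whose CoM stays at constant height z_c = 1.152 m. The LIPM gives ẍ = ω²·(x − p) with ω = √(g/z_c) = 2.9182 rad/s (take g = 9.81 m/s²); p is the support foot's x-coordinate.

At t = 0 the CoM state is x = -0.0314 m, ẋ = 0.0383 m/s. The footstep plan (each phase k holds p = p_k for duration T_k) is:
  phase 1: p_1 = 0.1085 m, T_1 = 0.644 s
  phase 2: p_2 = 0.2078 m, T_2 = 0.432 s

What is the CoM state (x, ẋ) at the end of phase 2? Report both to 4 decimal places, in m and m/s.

phase 1: p=0.1085, T=0.644, ωT=1.879321, cosh=3.350875, sinh=3.198181; start (x,ẋ)=(-0.031400, 0.038300) → end (x,ẋ)=(-0.318313, -1.177339)
phase 2: p=0.2078, T=0.432, ωT=1.260662, cosh=1.905612, sinh=1.622146; start (x,ẋ)=(-0.318313, -1.177339) → end (x,ẋ)=(-1.449216, -4.734034)

x = -1.4492, ẋ = -4.7340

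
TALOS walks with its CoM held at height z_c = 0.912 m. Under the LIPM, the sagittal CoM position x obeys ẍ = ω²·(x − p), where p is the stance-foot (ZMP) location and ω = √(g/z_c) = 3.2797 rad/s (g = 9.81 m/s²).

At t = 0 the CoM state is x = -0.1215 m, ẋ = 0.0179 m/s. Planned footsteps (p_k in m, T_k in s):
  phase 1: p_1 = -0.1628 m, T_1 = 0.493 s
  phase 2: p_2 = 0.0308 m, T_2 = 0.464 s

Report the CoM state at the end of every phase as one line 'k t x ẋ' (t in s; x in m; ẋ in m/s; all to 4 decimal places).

1 0.4930 -0.0415 0.3746
2 0.9570 0.1065 0.3818

phase 1: p=-0.1628, T=0.493, ωT=1.616892, cosh=2.617962, sinh=2.419448; start (x,ẋ)=(-0.121500, 0.017900) → end (x,ẋ)=(-0.041473, 0.374580)
phase 2: p=0.0308, T=0.464, ωT=1.521781, cosh=2.399349, sinh=2.181026; start (x,ẋ)=(-0.041473, 0.374580) → end (x,ẋ)=(0.106490, 0.381769)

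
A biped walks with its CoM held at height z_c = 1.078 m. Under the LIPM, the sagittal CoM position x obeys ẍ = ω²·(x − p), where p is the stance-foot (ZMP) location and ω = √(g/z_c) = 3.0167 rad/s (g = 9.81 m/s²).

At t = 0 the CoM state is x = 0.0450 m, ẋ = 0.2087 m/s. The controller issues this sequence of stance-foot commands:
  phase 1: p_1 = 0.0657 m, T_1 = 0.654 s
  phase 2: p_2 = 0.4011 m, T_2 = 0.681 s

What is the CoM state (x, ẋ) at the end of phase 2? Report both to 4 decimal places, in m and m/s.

phase 1: p=0.0657, T=0.654, ωT=1.972922, cosh=3.665354, sinh=3.526304; start (x,ẋ)=(0.045000, 0.208700) → end (x,ẋ)=(0.233782, 0.544757)
phase 2: p=0.4011, T=0.681, ωT=2.054373, cosh=3.965058, sinh=3.836884; start (x,ẋ)=(0.233782, 0.544757) → end (x,ẋ)=(0.430542, 0.223336)

x = 0.4305, ẋ = 0.2233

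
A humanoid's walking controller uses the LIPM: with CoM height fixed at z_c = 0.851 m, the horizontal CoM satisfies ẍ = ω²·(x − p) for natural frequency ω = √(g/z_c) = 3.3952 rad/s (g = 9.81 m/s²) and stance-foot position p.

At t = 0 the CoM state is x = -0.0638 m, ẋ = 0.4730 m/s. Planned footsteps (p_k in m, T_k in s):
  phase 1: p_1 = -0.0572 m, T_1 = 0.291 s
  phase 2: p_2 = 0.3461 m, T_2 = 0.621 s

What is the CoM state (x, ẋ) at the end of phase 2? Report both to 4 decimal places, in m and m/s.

phase 1: p=-0.0572, T=0.291, ωT=0.988003, cosh=1.529093, sinh=1.156773; start (x,ẋ)=(-0.063800, 0.473000) → end (x,ẋ)=(0.093863, 0.697339)
phase 2: p=0.3461, T=0.621, ωT=2.108419, cosh=4.178321, sinh=4.056891; start (x,ẋ)=(0.093863, 0.697339) → end (x,ẋ)=(0.125417, -0.560592)

x = 0.1254, ẋ = -0.5606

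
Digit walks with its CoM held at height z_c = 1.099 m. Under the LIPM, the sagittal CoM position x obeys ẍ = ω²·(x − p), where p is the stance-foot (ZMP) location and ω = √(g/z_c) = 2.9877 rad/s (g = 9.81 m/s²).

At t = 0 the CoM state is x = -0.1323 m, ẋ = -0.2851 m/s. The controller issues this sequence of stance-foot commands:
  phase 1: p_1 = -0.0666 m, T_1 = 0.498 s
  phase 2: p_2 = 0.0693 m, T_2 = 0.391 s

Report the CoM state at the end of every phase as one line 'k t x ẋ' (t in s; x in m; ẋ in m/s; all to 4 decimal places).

phase 1: p=-0.0666, T=0.498, ωT=1.487875, cosh=2.326764, sinh=2.100911; start (x,ẋ)=(-0.132300, -0.285100) → end (x,ẋ)=(-0.419947, -1.075752)
phase 2: p=0.0693, T=0.391, ωT=1.168191, cosh=1.763549, sinh=1.452620; start (x,ẋ)=(-0.419947, -1.075752) → end (x,ẋ)=(-1.316541, -4.020469)

1 0.4980 -0.4199 -1.0758
2 0.8890 -1.3165 -4.0205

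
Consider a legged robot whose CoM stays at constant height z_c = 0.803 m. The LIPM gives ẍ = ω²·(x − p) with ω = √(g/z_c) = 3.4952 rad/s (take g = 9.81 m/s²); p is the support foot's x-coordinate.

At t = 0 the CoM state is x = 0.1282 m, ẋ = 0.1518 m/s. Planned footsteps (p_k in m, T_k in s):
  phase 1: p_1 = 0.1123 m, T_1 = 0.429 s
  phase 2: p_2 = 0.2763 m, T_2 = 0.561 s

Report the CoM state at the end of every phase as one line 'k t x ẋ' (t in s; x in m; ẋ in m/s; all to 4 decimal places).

1 0.4290 0.2421 0.4752
2 0.9900 0.6258 1.3053

phase 1: p=0.1123, T=0.429, ωT=1.499441, cosh=2.351219, sinh=2.127964; start (x,ẋ)=(0.128200, 0.151800) → end (x,ẋ)=(0.242104, 0.475174)
phase 2: p=0.2763, T=0.561, ωT=1.960807, cosh=3.622902, sinh=3.482158; start (x,ẋ)=(0.242104, 0.475174) → end (x,ẋ)=(0.625812, 1.305315)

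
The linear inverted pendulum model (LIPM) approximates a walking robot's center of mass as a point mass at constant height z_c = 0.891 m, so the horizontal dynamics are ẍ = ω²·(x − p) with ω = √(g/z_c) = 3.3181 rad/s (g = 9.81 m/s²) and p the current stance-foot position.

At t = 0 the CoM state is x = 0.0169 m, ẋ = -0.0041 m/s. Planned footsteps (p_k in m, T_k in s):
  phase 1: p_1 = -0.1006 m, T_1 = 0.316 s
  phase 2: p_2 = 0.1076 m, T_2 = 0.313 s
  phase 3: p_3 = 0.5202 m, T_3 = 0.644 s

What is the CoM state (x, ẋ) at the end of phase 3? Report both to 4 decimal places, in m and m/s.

x = 0.2232, ẋ = -0.8009

phase 1: p=-0.1006, T=0.316, ωT=1.048520, cosh=1.601940, sinh=1.251484; start (x,ẋ)=(0.016900, -0.004100) → end (x,ẋ)=(0.086082, 0.481356)
phase 2: p=0.1076, T=0.313, ωT=1.038565, cosh=1.589561, sinh=1.235599; start (x,ẋ)=(0.086082, 0.481356) → end (x,ẋ)=(0.252643, 0.676924)
phase 3: p=0.5202, T=0.644, ωT=2.136856, cosh=4.295393, sinh=4.177368; start (x,ẋ)=(0.252643, 0.676924) → end (x,ẋ)=(0.223161, -0.800929)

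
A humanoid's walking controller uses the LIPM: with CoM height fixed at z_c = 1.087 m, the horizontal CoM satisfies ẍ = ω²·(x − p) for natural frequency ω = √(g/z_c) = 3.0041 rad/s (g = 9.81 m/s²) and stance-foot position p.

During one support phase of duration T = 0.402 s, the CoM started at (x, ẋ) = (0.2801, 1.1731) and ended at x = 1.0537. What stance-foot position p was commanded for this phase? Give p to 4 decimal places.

ωT = 3.0041·0.402 = 1.207648; cosh(ωT) = 1.822253, sinh(ωT) = 1.523354
x(T) = p + (x₀−p)·cosh(ωT) + (ẋ₀/ω)·sinh(ωT) ⇒ p·(1 − cosh) = x(T) − x₀·cosh − (ẋ₀/ω)·sinh
numerator   = 1.0537 − (0.2801)·1.822253 − (1.1731/3.0041)·1.523354 = -0.051582
denominator = 1 − 1.822253 = -0.822253
p = -0.051582 / -0.822253 = 0.0627

p = 0.0627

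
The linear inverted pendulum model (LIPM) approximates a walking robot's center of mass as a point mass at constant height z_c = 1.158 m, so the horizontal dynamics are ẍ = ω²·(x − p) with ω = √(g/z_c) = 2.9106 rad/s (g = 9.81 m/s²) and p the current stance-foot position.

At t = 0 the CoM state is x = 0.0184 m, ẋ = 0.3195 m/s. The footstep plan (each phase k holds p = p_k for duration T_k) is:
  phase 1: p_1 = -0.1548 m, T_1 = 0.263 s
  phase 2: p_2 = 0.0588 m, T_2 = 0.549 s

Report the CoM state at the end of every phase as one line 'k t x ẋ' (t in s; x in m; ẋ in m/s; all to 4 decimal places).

1 0.2630 0.1642 0.8425
2 0.8120 1.0159 2.8941

phase 1: p=-0.1548, T=0.263, ωT=0.765488, cosh=1.307575, sinh=0.842468; start (x,ẋ)=(0.018400, 0.319500) → end (x,ẋ)=(0.164151, 0.842472)
phase 2: p=0.0588, T=0.549, ωT=1.597919, cosh=2.572527, sinh=2.370210; start (x,ẋ)=(0.164151, 0.842472) → end (x,ẋ)=(1.015874, 2.894068)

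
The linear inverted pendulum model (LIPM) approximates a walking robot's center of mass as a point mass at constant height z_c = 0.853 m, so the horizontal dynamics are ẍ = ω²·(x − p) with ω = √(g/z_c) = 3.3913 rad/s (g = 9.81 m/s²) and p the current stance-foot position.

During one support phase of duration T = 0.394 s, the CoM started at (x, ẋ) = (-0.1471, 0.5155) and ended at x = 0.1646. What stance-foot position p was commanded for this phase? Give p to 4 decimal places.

p = -0.1882

ωT = 3.3913·0.394 = 1.336172; cosh(ωT) = 2.033651, sinh(ωT) = 1.770802
x(T) = p + (x₀−p)·cosh(ωT) + (ẋ₀/ω)·sinh(ωT) ⇒ p·(1 − cosh) = x(T) − x₀·cosh − (ẋ₀/ω)·sinh
numerator   = 0.1646 − (-0.1471)·2.033651 − (0.5155/3.3913)·1.770802 = 0.194577
denominator = 1 − 2.033651 = -1.033651
p = 0.194577 / -1.033651 = -0.1882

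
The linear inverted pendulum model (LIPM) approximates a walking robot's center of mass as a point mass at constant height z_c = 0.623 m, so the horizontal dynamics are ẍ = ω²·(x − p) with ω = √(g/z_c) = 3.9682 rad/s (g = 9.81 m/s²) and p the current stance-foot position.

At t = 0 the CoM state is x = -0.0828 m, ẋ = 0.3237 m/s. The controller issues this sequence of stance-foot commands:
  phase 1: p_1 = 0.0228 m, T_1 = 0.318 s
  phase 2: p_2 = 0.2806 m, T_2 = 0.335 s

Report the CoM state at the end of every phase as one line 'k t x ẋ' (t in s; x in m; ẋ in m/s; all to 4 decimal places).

phase 1: p=0.0228, T=0.318, ωT=1.261888, cosh=1.907601, sinh=1.624482; start (x,ẋ)=(-0.082800, 0.323700) → end (x,ẋ)=(-0.046128, -0.063236)
phase 2: p=0.2806, T=0.335, ωT=1.329347, cosh=2.021613, sinh=1.756963; start (x,ẋ)=(-0.046128, -0.063236) → end (x,ẋ)=(-0.407916, -2.405778)

1 0.3180 -0.0461 -0.0632
2 0.6530 -0.4079 -2.4058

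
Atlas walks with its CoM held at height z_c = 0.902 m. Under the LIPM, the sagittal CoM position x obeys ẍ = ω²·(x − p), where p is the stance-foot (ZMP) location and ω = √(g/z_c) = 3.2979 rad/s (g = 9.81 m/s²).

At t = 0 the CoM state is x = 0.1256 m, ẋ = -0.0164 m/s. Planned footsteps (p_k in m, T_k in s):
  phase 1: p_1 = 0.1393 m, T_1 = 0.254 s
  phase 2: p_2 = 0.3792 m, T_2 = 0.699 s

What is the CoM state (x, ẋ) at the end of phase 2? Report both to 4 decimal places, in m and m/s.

phase 1: p=0.1393, T=0.254, ωT=0.837667, cosh=1.371844, sinh=0.939125; start (x,ẋ)=(0.125600, -0.016400) → end (x,ẋ)=(0.115836, -0.064929)
phase 2: p=0.3792, T=0.699, ωT=2.305232, cosh=5.063120, sinh=4.963385; start (x,ẋ)=(0.115836, -0.064929) → end (x,ẋ)=(-1.051965, -4.639689)

x = -1.0520, ẋ = -4.6397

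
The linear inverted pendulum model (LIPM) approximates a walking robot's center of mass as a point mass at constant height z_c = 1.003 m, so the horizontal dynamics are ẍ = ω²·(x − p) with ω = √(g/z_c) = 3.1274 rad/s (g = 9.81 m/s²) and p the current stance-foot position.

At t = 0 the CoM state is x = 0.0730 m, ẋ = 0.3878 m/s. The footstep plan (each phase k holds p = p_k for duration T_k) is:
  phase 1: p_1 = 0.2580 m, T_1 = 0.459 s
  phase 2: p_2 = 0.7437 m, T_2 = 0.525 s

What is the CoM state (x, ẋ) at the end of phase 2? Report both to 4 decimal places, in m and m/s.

x = -1.2266, ẋ = -5.8233

phase 1: p=0.2580, T=0.459, ωT=1.435477, cosh=2.219824, sinh=1.981823; start (x,ẋ)=(0.073000, 0.387800) → end (x,ẋ)=(0.093080, -0.285773)
phase 2: p=0.7437, T=0.525, ωT=1.641885, cosh=2.679255, sinh=2.485641; start (x,ẋ)=(0.093080, -0.285773) → end (x,ẋ)=(-1.226608, -5.823314)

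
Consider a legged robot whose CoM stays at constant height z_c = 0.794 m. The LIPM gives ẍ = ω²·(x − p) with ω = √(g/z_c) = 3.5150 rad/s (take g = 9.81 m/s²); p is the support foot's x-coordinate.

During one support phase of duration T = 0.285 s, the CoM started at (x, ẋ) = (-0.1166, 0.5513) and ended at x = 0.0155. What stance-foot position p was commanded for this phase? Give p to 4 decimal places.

ωT = 3.5150·0.285 = 1.001775; cosh(ωT) = 1.545169, sinh(ωT) = 1.177942
x(T) = p + (x₀−p)·cosh(ωT) + (ẋ₀/ω)·sinh(ωT) ⇒ p·(1 − cosh) = x(T) − x₀·cosh − (ẋ₀/ω)·sinh
numerator   = 0.0155 − (-0.1166)·1.545169 − (0.5513/3.5150)·1.177942 = 0.010916
denominator = 1 − 1.545169 = -0.545169
p = 0.010916 / -0.545169 = -0.0200

p = -0.0200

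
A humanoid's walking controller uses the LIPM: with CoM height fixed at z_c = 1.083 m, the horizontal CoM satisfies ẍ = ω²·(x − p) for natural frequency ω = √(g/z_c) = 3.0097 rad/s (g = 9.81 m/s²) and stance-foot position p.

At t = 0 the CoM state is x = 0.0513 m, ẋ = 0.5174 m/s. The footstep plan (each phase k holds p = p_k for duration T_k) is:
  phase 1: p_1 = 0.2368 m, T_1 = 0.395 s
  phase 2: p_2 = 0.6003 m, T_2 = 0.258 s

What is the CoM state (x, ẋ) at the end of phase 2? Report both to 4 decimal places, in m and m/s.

phase 1: p=0.2368, T=0.395, ωT=1.188832, cosh=1.793910, sinh=1.489333; start (x,ẋ)=(0.051300, 0.517400) → end (x,ẋ)=(0.160062, 0.096675)
phase 2: p=0.6003, T=0.258, ωT=0.776503, cosh=1.316934, sinh=0.856922; start (x,ẋ)=(0.160062, 0.096675) → end (x,ẋ)=(0.048061, -1.008093)

x = 0.0481, ẋ = -1.0081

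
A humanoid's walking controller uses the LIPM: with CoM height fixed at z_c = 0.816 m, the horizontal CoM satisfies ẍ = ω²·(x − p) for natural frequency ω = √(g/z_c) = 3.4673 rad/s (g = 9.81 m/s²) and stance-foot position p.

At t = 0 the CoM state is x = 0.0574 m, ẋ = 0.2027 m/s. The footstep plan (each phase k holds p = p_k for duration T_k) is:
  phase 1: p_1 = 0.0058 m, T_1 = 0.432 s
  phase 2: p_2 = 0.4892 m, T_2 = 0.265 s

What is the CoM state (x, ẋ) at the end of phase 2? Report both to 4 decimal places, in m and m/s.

phase 1: p=0.0058, T=0.432, ωT=1.497874, cosh=2.347887, sinh=2.124282; start (x,ẋ)=(0.057400, 0.202700) → end (x,ẋ)=(0.251138, 0.855978)
phase 2: p=0.4892, T=0.265, ωT=0.918834, cosh=1.452676, sinh=1.053692; start (x,ẋ)=(0.251138, 0.855978) → end (x,ẋ)=(0.403499, 0.373705)

x = 0.4035, ẋ = 0.3737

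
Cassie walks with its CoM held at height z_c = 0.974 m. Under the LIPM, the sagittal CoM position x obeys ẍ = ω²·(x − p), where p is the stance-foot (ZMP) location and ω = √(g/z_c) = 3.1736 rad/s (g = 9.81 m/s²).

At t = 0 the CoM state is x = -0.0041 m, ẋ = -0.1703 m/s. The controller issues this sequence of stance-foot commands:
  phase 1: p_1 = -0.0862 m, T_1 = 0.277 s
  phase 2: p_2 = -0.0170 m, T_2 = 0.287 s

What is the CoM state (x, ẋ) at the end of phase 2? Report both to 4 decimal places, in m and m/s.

phase 1: p=-0.0862, T=0.277, ωT=0.879087, cosh=1.411931, sinh=0.996769; start (x,ẋ)=(-0.004100, -0.170300) → end (x,ẋ)=(-0.023769, 0.019259)
phase 2: p=-0.0170, T=0.287, ωT=0.910823, cosh=1.444281, sinh=1.042088; start (x,ẋ)=(-0.023769, 0.019259) → end (x,ẋ)=(-0.020452, 0.005431)

x = -0.0205, ẋ = 0.0054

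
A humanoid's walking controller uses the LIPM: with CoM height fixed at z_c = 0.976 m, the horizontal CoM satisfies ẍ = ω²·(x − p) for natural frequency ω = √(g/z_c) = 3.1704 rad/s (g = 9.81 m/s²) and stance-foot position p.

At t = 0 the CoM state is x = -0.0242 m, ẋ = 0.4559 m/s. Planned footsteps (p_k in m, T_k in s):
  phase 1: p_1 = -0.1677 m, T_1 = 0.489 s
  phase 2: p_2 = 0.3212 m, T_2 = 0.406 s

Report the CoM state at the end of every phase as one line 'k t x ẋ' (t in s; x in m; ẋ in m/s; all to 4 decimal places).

phase 1: p=-0.1677, T=0.489, ωT=1.550326, cosh=2.462592, sinh=2.250413; start (x,ẋ)=(-0.024200, 0.455900) → end (x,ẋ)=(0.509289, 2.146526)
phase 2: p=0.3212, T=0.406, ωT=1.287182, cosh=1.949306, sinh=1.673259; start (x,ẋ)=(0.509289, 2.146526) → end (x,ẋ)=(1.820726, 5.182029)

1 0.4890 0.5093 2.1465
2 0.8950 1.8207 5.1820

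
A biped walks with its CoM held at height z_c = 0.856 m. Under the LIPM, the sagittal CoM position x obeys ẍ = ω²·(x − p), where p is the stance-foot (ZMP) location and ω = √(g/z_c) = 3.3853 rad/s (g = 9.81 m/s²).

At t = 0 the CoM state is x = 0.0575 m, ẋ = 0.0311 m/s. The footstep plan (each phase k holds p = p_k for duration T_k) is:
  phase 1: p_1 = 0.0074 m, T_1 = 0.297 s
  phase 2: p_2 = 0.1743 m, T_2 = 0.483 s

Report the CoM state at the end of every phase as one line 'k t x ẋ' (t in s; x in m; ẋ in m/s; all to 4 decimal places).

1 0.2970 0.0959 0.2489
2 0.7800 0.1470 0.0079

phase 1: p=0.0074, T=0.297, ωT=1.005434, cosh=1.549490, sinh=1.183604; start (x,ẋ)=(0.057500, 0.031100) → end (x,ẋ)=(0.095903, 0.248933)
phase 2: p=0.1743, T=0.483, ωT=1.635100, cosh=2.662452, sinh=2.467519; start (x,ẋ)=(0.095903, 0.248933) → end (x,ẋ)=(0.147017, 0.007897)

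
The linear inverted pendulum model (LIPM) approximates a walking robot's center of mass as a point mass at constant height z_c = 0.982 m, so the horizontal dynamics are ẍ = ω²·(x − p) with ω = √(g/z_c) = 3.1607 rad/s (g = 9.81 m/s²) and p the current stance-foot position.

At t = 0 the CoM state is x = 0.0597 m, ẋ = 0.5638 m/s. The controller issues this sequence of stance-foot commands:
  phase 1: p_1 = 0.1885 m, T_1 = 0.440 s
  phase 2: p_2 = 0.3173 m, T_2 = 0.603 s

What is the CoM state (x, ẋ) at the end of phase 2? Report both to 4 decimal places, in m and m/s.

phase 1: p=0.1885, T=0.440, ωT=1.390708, cosh=2.133296, sinh=1.884397; start (x,ẋ)=(0.059700, 0.563800) → end (x,ẋ)=(0.249867, 0.435618)
phase 2: p=0.3173, T=0.603, ωT=1.905902, cosh=3.437080, sinh=3.288392; start (x,ẋ)=(0.249867, 0.435618) → end (x,ẋ)=(0.538744, 0.796379)

x = 0.5387, ẋ = 0.7964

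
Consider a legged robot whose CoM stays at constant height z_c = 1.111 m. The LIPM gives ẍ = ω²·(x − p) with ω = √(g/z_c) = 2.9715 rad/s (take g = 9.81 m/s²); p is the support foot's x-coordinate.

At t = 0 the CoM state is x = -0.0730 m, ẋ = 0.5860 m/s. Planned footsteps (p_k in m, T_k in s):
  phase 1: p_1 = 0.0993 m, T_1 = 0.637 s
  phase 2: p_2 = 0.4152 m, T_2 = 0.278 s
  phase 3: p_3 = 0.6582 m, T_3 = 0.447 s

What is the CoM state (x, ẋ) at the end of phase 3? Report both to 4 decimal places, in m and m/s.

phase 1: p=0.0993, T=0.637, ωT=1.892845, cosh=3.394437, sinh=3.243794; start (x,ẋ)=(-0.073000, 0.586000) → end (x,ẋ)=(0.154137, 0.328352)
phase 2: p=0.4152, T=0.278, ωT=0.826077, cosh=1.361051, sinh=0.923288; start (x,ẋ)=(0.154137, 0.328352) → end (x,ẋ)=(0.161903, -0.269337)
phase 3: p=0.6582, T=0.447, ωT=1.328260, cosh=2.019705, sinh=1.754767; start (x,ẋ)=(0.161903, -0.269337) → end (x,ẋ)=(-0.503225, -3.131817)

x = -0.5032, ẋ = -3.1318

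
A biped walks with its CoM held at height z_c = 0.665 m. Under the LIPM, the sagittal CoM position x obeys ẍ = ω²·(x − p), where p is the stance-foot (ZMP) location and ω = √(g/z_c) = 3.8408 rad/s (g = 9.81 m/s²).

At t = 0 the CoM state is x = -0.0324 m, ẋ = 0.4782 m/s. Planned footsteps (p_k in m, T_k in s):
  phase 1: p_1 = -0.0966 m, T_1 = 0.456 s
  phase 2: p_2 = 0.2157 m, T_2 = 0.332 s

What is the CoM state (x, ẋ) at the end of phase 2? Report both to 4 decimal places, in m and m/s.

x = 1.5578, ẋ = 5.5012

phase 1: p=-0.0966, T=0.456, ωT=1.751405, cosh=2.968111, sinh=2.794581; start (x,ẋ)=(-0.032400, 0.478200) → end (x,ẋ)=(0.441893, 2.108437)
phase 2: p=0.2157, T=0.332, ωT=1.275146, cosh=1.929306, sinh=1.649916; start (x,ẋ)=(0.441893, 2.108437) → end (x,ẋ)=(1.557830, 5.501205)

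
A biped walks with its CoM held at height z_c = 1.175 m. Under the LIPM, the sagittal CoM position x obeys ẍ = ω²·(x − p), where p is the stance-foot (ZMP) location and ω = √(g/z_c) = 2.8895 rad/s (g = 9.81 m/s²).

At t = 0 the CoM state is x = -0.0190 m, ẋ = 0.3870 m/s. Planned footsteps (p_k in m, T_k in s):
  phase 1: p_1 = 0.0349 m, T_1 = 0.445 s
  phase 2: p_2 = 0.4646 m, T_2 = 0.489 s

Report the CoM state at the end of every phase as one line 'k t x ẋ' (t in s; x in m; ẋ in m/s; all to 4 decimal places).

phase 1: p=0.0349, T=0.445, ωT=1.285827, cosh=1.947041, sinh=1.670619; start (x,ẋ)=(-0.019000, 0.387000) → end (x,ẋ)=(0.153706, 0.493316)
phase 2: p=0.4646, T=0.489, ωT=1.412965, cosh=2.175770, sinh=1.932350; start (x,ẋ)=(0.153706, 0.493316) → end (x,ẋ)=(0.118070, -0.662543)

1 0.4450 0.1537 0.4933
2 0.9340 0.1181 -0.6625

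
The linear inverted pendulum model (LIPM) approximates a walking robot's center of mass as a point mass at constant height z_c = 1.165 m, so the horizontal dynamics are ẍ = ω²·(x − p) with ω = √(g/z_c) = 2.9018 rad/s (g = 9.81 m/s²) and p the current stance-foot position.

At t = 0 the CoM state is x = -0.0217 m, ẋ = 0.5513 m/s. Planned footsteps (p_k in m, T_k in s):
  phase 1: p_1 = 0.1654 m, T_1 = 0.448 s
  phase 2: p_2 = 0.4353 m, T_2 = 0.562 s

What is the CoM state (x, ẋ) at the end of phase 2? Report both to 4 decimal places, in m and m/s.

phase 1: p=0.1654, T=0.448, ωT=1.300006, cosh=1.970925, sinh=1.698395; start (x,ẋ)=(-0.021700, 0.551300) → end (x,ẋ)=(0.119310, 0.164467)
phase 2: p=0.4353, T=0.562, ωT=1.630812, cosh=2.651895, sinh=2.456124; start (x,ẋ)=(0.119310, 0.164467) → end (x,ẋ)=(-0.263464, -1.815966)

x = -0.2635, ẋ = -1.8160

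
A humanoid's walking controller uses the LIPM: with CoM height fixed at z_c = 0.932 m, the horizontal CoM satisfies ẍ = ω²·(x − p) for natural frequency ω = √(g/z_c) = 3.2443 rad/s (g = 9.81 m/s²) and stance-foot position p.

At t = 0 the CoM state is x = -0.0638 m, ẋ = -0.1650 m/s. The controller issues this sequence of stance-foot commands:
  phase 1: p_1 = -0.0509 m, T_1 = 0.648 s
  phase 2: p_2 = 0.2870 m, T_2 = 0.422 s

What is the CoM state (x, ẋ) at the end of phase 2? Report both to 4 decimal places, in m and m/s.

x = -1.4456, ẋ = -5.3460

phase 1: p=-0.0509, T=0.648, ωT=2.102306, cosh=4.153600, sinh=4.031426; start (x,ẋ)=(-0.063800, -0.165000) → end (x,ẋ)=(-0.309513, -0.854065)
phase 2: p=0.2870, T=0.422, ωT=1.369095, cosh=2.093063, sinh=1.838726; start (x,ẋ)=(-0.309513, -0.854065) → end (x,ẋ)=(-1.445587, -5.346041)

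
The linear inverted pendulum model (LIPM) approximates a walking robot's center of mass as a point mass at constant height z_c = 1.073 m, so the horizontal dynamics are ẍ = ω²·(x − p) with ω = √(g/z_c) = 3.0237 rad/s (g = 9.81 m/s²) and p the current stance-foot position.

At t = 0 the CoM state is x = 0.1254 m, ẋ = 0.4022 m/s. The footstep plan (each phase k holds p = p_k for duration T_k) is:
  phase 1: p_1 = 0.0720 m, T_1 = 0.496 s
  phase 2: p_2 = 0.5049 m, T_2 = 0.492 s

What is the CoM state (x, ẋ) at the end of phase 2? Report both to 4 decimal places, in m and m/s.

phase 1: p=0.0720, T=0.496, ωT=1.499755, cosh=2.351888, sinh=2.128704; start (x,ẋ)=(0.125400, 0.402200) → end (x,ẋ)=(0.480742, 1.289642)
phase 2: p=0.5049, T=0.492, ωT=1.487660, cosh=2.326314, sinh=2.100413; start (x,ẋ)=(0.480742, 1.289642) → end (x,ẋ)=(1.344551, 2.846685)

x = 1.3446, ẋ = 2.8467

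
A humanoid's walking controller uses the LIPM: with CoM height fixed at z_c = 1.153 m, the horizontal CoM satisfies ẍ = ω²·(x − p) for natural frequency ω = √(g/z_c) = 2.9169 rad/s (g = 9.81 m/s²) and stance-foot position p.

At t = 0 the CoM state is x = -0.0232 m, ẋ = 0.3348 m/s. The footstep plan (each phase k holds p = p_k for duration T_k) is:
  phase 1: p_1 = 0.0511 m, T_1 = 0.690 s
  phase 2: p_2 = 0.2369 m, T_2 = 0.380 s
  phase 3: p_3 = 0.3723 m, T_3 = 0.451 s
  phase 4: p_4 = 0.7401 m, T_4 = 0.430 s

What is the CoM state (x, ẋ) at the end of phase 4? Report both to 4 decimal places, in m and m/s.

phase 1: p=0.0511, T=0.690, ωT=2.012661, cosh=3.808418, sinh=3.674786; start (x,ẋ)=(-0.023200, 0.334800) → end (x,ẋ)=(0.189924, 0.478638)
phase 2: p=0.2369, T=0.380, ωT=1.108422, cosh=1.679827, sinh=1.349747; start (x,ẋ)=(0.189924, 0.478638) → end (x,ẋ)=(0.379471, 0.619081)
phase 3: p=0.3723, T=0.451, ωT=1.315522, cosh=1.997515, sinh=1.729181; start (x,ẋ)=(0.379471, 0.619081) → end (x,ẋ)=(0.753624, 1.272792)
phase 4: p=0.7401, T=0.430, ωT=1.254267, cosh=1.895276, sinh=1.609992; start (x,ẋ)=(0.753624, 1.272792) → end (x,ẋ)=(1.468253, 2.475803)

x = 1.4683, ẋ = 2.4758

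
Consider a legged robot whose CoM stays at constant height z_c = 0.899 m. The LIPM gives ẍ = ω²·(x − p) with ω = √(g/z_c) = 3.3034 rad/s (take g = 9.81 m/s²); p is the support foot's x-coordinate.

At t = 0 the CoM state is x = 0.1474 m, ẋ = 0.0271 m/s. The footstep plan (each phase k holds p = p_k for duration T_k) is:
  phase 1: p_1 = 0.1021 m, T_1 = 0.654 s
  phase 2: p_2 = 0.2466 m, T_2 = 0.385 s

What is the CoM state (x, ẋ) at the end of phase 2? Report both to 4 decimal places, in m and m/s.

phase 1: p=0.1021, T=0.654, ωT=2.160424, cosh=4.395044, sinh=4.279768; start (x,ẋ)=(0.147400, 0.027100) → end (x,ẋ)=(0.336305, 0.759547)
phase 2: p=0.2466, T=0.385, ωT=1.271809, cosh=1.923812, sinh=1.643488; start (x,ẋ)=(0.336305, 0.759547) → end (x,ẋ)=(0.797062, 1.948245)

x = 0.7971, ẋ = 1.9482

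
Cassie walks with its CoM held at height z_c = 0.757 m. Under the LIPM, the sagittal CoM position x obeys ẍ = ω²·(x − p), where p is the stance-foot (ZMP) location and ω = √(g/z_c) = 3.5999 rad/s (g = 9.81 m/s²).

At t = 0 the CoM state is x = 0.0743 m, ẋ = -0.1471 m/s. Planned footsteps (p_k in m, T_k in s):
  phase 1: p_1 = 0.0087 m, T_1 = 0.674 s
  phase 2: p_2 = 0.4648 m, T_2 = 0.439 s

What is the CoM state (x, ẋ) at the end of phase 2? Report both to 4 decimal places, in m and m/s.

phase 1: p=0.0087, T=0.674, ωT=2.426333, cosh=5.702831, sinh=5.614470; start (x,ẋ)=(0.074300, -0.147100) → end (x,ẋ)=(0.153386, 0.486990)
phase 2: p=0.4648, T=0.439, ωT=1.580356, cosh=2.531293, sinh=2.325392; start (x,ẋ)=(0.153386, 0.486990) → end (x,ẋ)=(-0.008905, -1.374189)

x = -0.0089, ẋ = -1.3742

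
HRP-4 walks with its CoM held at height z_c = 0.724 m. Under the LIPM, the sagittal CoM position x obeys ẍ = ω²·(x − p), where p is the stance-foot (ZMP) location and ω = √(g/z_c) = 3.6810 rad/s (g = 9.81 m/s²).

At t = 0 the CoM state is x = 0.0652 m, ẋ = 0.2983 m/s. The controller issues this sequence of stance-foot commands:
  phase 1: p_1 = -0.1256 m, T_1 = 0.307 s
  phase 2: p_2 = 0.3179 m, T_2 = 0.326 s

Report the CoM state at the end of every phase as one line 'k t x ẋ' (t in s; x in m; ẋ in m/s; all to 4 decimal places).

phase 1: p=-0.1256, T=0.307, ωT=1.130067, cosh=1.709438, sinh=1.386426; start (x,ẋ)=(0.065200, 0.298300) → end (x,ẋ)=(0.312914, 1.483661)
phase 2: p=0.3179, T=0.326, ωT=1.200006, cosh=1.810665, sinh=1.509472; start (x,ẋ)=(0.312914, 1.483661) → end (x,ẋ)=(0.917278, 2.658706)

1 0.3070 0.3129 1.4837
2 0.6330 0.9173 2.6587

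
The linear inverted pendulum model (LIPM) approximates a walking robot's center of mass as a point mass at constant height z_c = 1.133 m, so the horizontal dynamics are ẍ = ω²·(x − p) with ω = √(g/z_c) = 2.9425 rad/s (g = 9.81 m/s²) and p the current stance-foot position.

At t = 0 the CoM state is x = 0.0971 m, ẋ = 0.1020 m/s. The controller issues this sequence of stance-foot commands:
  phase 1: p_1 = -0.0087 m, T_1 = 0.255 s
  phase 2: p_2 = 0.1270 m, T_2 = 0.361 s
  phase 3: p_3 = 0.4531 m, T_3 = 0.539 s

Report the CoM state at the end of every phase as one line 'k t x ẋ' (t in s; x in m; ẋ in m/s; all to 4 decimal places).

1 0.2550 0.1568 0.3882
2 0.6160 0.3433 0.7404
3 1.1550 0.7625 1.1282

phase 1: p=-0.0087, T=0.255, ωT=0.750337, cosh=1.294961, sinh=0.822754; start (x,ẋ)=(0.097100, 0.102000) → end (x,ẋ)=(0.156827, 0.388223)
phase 2: p=0.1270, T=0.361, ωT=1.062242, cosh=1.619265, sinh=1.273586; start (x,ẋ)=(0.156827, 0.388223) → end (x,ẋ)=(0.343330, 0.740414)
phase 3: p=0.4531, T=0.539, ωT=1.586008, cosh=2.544476, sinh=2.339734; start (x,ẋ)=(0.343330, 0.740414) → end (x,ẋ)=(0.762535, 1.128237)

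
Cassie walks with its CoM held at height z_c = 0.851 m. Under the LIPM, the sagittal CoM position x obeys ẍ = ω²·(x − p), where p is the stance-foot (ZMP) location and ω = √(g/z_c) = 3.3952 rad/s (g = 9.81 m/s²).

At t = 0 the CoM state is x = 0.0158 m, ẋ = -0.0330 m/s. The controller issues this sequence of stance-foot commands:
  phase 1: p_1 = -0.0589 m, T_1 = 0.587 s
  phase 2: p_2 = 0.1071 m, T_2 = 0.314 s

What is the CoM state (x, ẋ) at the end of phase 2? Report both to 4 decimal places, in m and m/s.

phase 1: p=-0.0589, T=0.587, ωT=1.992982, cosh=3.736836, sinh=3.600548; start (x,ẋ)=(0.015800, -0.033000) → end (x,ẋ)=(0.185246, 0.789861)
phase 2: p=0.1071, T=0.314, ωT=1.066093, cosh=1.624181, sinh=1.279830; start (x,ẋ)=(0.185246, 0.789861) → end (x,ẋ)=(0.531763, 1.622442)

x = 0.5318, ẋ = 1.6224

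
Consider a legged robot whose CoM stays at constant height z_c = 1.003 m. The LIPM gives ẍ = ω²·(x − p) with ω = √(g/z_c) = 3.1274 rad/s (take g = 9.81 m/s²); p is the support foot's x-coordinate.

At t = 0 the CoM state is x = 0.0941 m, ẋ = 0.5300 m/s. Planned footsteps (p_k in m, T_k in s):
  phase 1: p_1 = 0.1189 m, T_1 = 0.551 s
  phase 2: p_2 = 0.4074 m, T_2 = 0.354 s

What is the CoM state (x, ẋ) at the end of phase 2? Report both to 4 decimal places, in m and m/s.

x = 1.1437, ẋ = 2.6367

phase 1: p=0.1189, T=0.551, ωT=1.723197, cosh=2.890454, sinh=2.711959; start (x,ẋ)=(0.094100, 0.530000) → end (x,ẋ)=(0.506812, 1.321602)
phase 2: p=0.4074, T=0.354, ωT=1.107100, cosh=1.678043, sinh=1.347527; start (x,ẋ)=(0.506812, 1.321602) → end (x,ẋ)=(1.143667, 2.636654)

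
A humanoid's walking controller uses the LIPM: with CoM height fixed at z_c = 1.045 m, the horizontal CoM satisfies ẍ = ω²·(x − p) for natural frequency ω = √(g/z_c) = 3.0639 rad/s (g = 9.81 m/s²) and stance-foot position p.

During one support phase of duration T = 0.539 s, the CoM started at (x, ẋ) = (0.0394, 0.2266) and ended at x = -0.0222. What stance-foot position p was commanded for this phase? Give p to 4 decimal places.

ωT = 3.0639·0.539 = 1.651442; cosh(ωT) = 2.703134, sinh(ωT) = 2.511361
x(T) = p + (x₀−p)·cosh(ωT) + (ẋ₀/ω)·sinh(ωT) ⇒ p·(1 − cosh) = x(T) − x₀·cosh − (ẋ₀/ω)·sinh
numerator   = -0.0222 − (0.0394)·2.703134 − (0.2266/3.0639)·2.511361 = -0.314439
denominator = 1 − 2.703134 = -1.703134
p = -0.314439 / -1.703134 = 0.1846

p = 0.1846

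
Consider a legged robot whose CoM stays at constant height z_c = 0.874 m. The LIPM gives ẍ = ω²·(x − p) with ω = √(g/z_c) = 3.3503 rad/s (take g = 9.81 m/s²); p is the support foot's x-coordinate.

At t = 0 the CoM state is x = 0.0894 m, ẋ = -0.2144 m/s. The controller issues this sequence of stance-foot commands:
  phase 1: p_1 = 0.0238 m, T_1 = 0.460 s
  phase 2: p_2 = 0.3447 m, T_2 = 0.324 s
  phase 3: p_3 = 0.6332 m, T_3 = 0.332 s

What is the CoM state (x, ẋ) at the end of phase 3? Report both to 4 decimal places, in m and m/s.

phase 1: p=0.0238, T=0.460, ωT=1.541138, cosh=2.442019, sinh=2.227882; start (x,ẋ)=(0.089400, -0.214400) → end (x,ẋ)=(0.041425, -0.033926)
phase 2: p=0.3447, T=0.324, ωT=1.085497, cosh=1.649323, sinh=1.311589; start (x,ẋ)=(0.041425, -0.033926) → end (x,ẋ)=(-0.168780, -1.388611)
phase 3: p=0.6332, T=0.332, ωT=1.112300, cosh=1.685073, sinh=1.356271; start (x,ẋ)=(-0.168780, -1.388611) → end (x,ẋ)=(-1.280334, -5.984041)

x = -1.2803, ẋ = -5.9840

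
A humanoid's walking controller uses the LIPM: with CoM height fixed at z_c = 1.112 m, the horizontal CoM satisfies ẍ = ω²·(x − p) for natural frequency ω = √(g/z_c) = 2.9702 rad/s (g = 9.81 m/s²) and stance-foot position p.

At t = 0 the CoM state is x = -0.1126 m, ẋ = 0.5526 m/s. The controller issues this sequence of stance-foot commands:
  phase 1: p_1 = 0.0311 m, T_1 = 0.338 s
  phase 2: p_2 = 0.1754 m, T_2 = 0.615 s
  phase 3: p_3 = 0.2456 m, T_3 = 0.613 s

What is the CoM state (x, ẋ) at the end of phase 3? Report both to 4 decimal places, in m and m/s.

phase 1: p=0.0311, T=0.338, ωT=1.003928, cosh=1.547708, sinh=1.181271; start (x,ẋ)=(-0.112600, 0.552600) → end (x,ẋ)=(0.028467, 0.351076)
phase 2: p=0.1754, T=0.615, ωT=1.826673, cosh=3.187065, sinh=3.026116; start (x,ẋ)=(0.028467, 0.351076) → end (x,ẋ)=(0.064802, -0.201752)
phase 3: p=0.2456, T=0.613, ωT=1.820733, cosh=3.169144, sinh=3.007237; start (x,ẋ)=(0.064802, -0.201752) → end (x,ẋ)=(-0.531642, -2.254285)

x = -0.5316, ẋ = -2.2543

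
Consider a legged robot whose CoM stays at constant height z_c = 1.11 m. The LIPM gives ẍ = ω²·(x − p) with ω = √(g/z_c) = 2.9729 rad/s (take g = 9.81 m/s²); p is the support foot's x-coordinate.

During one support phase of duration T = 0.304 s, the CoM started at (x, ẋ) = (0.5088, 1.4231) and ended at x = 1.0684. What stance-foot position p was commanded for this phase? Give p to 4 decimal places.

p = 0.3586

ωT = 2.9729·0.304 = 0.903762; cosh(ωT) = 1.436958, sinh(ωT) = 1.031915
x(T) = p + (x₀−p)·cosh(ωT) + (ẋ₀/ω)·sinh(ωT) ⇒ p·(1 − cosh) = x(T) − x₀·cosh − (ẋ₀/ω)·sinh
numerator   = 1.0684 − (0.5088)·1.436958 − (1.4231/2.9729)·1.031915 = -0.156692
denominator = 1 − 1.436958 = -0.436958
p = -0.156692 / -0.436958 = 0.3586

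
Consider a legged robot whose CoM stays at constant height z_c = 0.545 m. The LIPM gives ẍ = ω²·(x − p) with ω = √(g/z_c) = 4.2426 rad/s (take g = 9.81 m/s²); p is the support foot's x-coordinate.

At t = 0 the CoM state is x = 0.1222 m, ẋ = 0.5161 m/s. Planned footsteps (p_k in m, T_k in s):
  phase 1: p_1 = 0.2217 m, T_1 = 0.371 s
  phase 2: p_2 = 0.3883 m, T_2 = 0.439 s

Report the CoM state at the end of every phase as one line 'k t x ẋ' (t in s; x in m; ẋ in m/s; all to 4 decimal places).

1 0.3710 0.2522 0.3239
2 0.8100 0.1795 -0.7458

phase 1: p=0.2217, T=0.371, ωT=1.574005, cosh=2.516575, sinh=2.309361; start (x,ẋ)=(0.122200, 0.516100) → end (x,ẋ)=(0.252228, 0.323934)
phase 2: p=0.3883, T=0.439, ωT=1.862501, cosh=3.297554, sinh=3.142271; start (x,ẋ)=(0.252228, 0.323934) → end (x,ẋ)=(0.179515, -0.745843)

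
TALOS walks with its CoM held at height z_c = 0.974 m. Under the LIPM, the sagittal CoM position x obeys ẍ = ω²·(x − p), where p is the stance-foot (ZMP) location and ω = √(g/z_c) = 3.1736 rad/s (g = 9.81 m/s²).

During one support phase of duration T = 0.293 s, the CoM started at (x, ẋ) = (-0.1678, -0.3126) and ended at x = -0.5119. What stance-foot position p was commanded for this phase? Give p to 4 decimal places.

p = 0.3463

ωT = 3.1736·0.293 = 0.929865; cosh(ωT) = 1.464387, sinh(ωT) = 1.069780
x(T) = p + (x₀−p)·cosh(ωT) + (ẋ₀/ω)·sinh(ωT) ⇒ p·(1 − cosh) = x(T) − x₀·cosh − (ẋ₀/ω)·sinh
numerator   = -0.5119 − (-0.1678)·1.464387 − (-0.3126/3.1736)·1.069780 = -0.160802
denominator = 1 − 1.464387 = -0.464387
p = -0.160802 / -0.464387 = 0.3463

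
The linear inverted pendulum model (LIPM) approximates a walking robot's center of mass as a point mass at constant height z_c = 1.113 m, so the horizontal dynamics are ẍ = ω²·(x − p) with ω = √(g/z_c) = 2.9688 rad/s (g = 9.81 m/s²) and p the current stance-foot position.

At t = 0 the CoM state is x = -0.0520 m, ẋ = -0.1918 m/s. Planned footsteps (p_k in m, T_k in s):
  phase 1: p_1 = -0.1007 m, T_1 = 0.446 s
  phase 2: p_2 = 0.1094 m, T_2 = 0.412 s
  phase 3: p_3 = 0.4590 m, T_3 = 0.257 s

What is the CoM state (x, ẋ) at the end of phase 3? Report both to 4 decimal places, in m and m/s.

phase 1: p=-0.1007, T=0.446, ωT=1.324085, cosh=2.012395, sinh=1.746349; start (x,ẋ)=(-0.052000, -0.191800) → end (x,ẋ)=(-0.115520, -0.133489)
phase 2: p=0.1094, T=0.412, ωT=1.223146, cosh=1.846081, sinh=1.551778; start (x,ẋ)=(-0.115520, -0.133489) → end (x,ẋ)=(-0.375594, -1.282619)
phase 3: p=0.4590, T=0.257, ωT=0.762982, cosh=1.305468, sinh=0.839194; start (x,ẋ)=(-0.375594, -1.282619) → end (x,ẋ)=(-0.993095, -3.753723)

x = -0.9931, ẋ = -3.7537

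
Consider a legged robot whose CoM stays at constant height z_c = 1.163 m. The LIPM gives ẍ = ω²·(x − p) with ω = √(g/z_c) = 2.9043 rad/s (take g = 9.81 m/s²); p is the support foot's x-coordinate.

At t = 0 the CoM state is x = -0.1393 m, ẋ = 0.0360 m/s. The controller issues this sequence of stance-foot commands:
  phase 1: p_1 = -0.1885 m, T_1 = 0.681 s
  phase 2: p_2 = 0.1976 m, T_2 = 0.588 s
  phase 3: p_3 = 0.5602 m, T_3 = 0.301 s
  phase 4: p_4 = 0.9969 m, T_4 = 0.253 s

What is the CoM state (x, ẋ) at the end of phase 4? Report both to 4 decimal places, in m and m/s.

x = 0.3017, ẋ = -1.1601

phase 1: p=-0.1885, T=0.681, ωT=1.977828, cosh=3.682700, sinh=3.544331; start (x,ẋ)=(-0.139300, 0.036000) → end (x,ẋ)=(0.036622, 0.639032)
phase 2: p=0.1976, T=0.588, ωT=1.707728, cosh=2.848847, sinh=2.667570; start (x,ẋ)=(0.036622, 0.639032) → end (x,ẋ)=(0.325944, 0.573342)
phase 3: p=0.5602, T=0.301, ωT=0.874194, cosh=1.407071, sinh=0.989873; start (x,ẋ)=(0.325944, 0.573342) → end (x,ẋ)=(0.425997, 0.133273)
phase 4: p=0.9969, T=0.253, ωT=0.734788, cosh=1.282323, sinh=0.802716; start (x,ẋ)=(0.425997, 0.133273) → end (x,ẋ)=(0.301653, -1.160064)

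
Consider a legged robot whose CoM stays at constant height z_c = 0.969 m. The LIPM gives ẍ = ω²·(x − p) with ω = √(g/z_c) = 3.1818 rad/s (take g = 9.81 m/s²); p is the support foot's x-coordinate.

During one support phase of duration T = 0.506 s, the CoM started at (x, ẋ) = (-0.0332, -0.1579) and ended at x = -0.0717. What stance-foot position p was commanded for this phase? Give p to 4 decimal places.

p = -0.0836

ωT = 3.1818·0.506 = 1.609991; cosh(ωT) = 2.601327, sinh(ωT) = 2.401438
x(T) = p + (x₀−p)·cosh(ωT) + (ẋ₀/ω)·sinh(ωT) ⇒ p·(1 − cosh) = x(T) − x₀·cosh − (ẋ₀/ω)·sinh
numerator   = -0.0717 − (-0.0332)·2.601327 − (-0.1579/3.1818)·2.401438 = 0.133838
denominator = 1 − 2.601327 = -1.601327
p = 0.133838 / -1.601327 = -0.0836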